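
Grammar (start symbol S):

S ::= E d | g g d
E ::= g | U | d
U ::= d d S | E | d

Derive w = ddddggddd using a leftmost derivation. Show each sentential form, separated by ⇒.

S ⇒ Ed ⇒ Ud ⇒ ddSd ⇒ ddEdd ⇒ ddUdd ⇒ ddddSdd ⇒ ddddggddd

S ⇒ Ed   [S ::= E d]
Ed ⇒ Ud   [E ::= U]
Ud ⇒ ddSd   [U ::= d d S]
ddSd ⇒ ddEdd   [S ::= E d]
ddEdd ⇒ ddUdd   [E ::= U]
ddUdd ⇒ ddddSdd   [U ::= d d S]
ddddSdd ⇒ ddddggddd   [S ::= g g d]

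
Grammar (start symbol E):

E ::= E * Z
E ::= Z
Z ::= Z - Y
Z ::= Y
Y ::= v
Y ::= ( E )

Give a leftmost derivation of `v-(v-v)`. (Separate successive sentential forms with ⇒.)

E ⇒ Z   [E ::= Z]
Z ⇒ Z-Y   [Z ::= Z - Y]
Z-Y ⇒ Y-Y   [Z ::= Y]
Y-Y ⇒ v-Y   [Y ::= v]
v-Y ⇒ v-(E)   [Y ::= ( E )]
v-(E) ⇒ v-(Z)   [E ::= Z]
v-(Z) ⇒ v-(Z-Y)   [Z ::= Z - Y]
v-(Z-Y) ⇒ v-(Y-Y)   [Z ::= Y]
v-(Y-Y) ⇒ v-(v-Y)   [Y ::= v]
v-(v-Y) ⇒ v-(v-v)   [Y ::= v]

E⇒Z⇒Z-Y⇒Y-Y⇒v-Y⇒v-(E)⇒v-(Z)⇒v-(Z-Y)⇒v-(Y-Y)⇒v-(v-Y)⇒v-(v-v)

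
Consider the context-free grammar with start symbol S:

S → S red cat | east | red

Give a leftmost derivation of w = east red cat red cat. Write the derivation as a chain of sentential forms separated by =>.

S => S red cat => S red cat red cat => east red cat red cat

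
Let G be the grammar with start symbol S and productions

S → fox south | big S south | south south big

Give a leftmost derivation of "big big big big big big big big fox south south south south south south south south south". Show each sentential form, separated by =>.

S => big S south => big big S south south => big big big S south south south => big big big big S south south south south => big big big big big S south south south south south => big big big big big big S south south south south south south => big big big big big big big S south south south south south south south => big big big big big big big big S south south south south south south south south => big big big big big big big big fox south south south south south south south south south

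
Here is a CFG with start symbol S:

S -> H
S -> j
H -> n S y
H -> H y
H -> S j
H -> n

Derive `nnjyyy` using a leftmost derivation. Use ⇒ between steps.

S⇒H⇒Hy⇒Hyy⇒nSyyy⇒nHyyy⇒nSjyyy⇒nHjyyy⇒nnjyyy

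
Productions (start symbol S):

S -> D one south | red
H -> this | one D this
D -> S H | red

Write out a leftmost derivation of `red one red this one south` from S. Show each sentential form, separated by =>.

S => D one south => S H one south => red H one south => red one D this one south => red one red this one south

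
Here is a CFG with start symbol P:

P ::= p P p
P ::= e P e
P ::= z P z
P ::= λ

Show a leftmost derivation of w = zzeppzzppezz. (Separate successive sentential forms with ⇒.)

P ⇒ zPz ⇒ zzPzz ⇒ zzePezz ⇒ zzepPpezz ⇒ zzeppPppezz ⇒ zzeppzPzppezz ⇒ zzeppzzppezz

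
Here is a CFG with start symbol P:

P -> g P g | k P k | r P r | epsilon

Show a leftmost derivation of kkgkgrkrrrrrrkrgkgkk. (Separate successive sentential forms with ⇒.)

P ⇒ kPk ⇒ kkPkk ⇒ kkgPgkk ⇒ kkgkPkgkk ⇒ kkgkgPgkgkk ⇒ kkgkgrPrgkgkk ⇒ kkgkgrkPkrgkgkk ⇒ kkgkgrkrPrkrgkgkk ⇒ kkgkgrkrrPrrkrgkgkk ⇒ kkgkgrkrrrPrrrkrgkgkk ⇒ kkgkgrkrrrrrrkrgkgkk

P ⇒ kPk   [P -> k P k]
kPk ⇒ kkPkk   [P -> k P k]
kkPkk ⇒ kkgPgkk   [P -> g P g]
kkgPgkk ⇒ kkgkPkgkk   [P -> k P k]
kkgkPkgkk ⇒ kkgkgPgkgkk   [P -> g P g]
kkgkgPgkgkk ⇒ kkgkgrPrgkgkk   [P -> r P r]
kkgkgrPrgkgkk ⇒ kkgkgrkPkrgkgkk   [P -> k P k]
kkgkgrkPkrgkgkk ⇒ kkgkgrkrPrkrgkgkk   [P -> r P r]
kkgkgrkrPrkrgkgkk ⇒ kkgkgrkrrPrrkrgkgkk   [P -> r P r]
kkgkgrkrrPrrkrgkgkk ⇒ kkgkgrkrrrPrrrkrgkgkk   [P -> r P r]
kkgkgrkrrrPrrrkrgkgkk ⇒ kkgkgrkrrrrrrkrgkgkk   [P -> epsilon]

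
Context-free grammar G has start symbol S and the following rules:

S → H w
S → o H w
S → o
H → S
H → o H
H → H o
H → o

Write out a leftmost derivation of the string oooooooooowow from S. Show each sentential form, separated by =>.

S => Hw   [S → H w]
Hw => oHw   [H → o H]
oHw => oHow   [H → H o]
oHow => ooHow   [H → o H]
ooHow => oooHow   [H → o H]
oooHow => ooooHow   [H → o H]
ooooHow => oooooHow   [H → o H]
oooooHow => ooooooHow   [H → o H]
ooooooHow => ooooooSow   [H → S]
ooooooSow => ooooooHwow   [S → H w]
ooooooHwow => oooooooHwow   [H → o H]
oooooooHwow => ooooooooHwow   [H → o H]
ooooooooHwow => oooooooooHwow   [H → o H]
oooooooooHwow => oooooooooowow   [H → o]

S => Hw => oHw => oHow => ooHow => oooHow => ooooHow => oooooHow => ooooooHow => ooooooSow => ooooooHwow => oooooooHwow => ooooooooHwow => oooooooooHwow => oooooooooowow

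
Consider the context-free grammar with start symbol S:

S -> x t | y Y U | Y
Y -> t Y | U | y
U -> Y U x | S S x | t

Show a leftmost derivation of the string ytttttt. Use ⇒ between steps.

S⇒yYU⇒ytYU⇒yttYU⇒ytttYU⇒yttttYU⇒yttttUU⇒ytttttU⇒ytttttt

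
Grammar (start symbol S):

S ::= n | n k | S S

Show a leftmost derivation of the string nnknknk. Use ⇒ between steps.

S ⇒ SS ⇒ nS ⇒ nSS ⇒ nnkS ⇒ nnkSS ⇒ nnknkS ⇒ nnknknk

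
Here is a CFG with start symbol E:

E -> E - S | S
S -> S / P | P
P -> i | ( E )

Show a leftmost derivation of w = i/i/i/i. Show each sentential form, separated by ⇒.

E ⇒ S ⇒ S/P ⇒ S/P/P ⇒ S/P/P/P ⇒ P/P/P/P ⇒ i/P/P/P ⇒ i/i/P/P ⇒ i/i/i/P ⇒ i/i/i/i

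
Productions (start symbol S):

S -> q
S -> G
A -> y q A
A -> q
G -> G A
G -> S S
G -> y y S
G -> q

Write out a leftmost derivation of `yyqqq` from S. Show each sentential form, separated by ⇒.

S ⇒ G   [S -> G]
G ⇒ GA   [G -> G A]
GA ⇒ SSA   [G -> S S]
SSA ⇒ GSA   [S -> G]
GSA ⇒ yySSA   [G -> y y S]
yySSA ⇒ yyGSA   [S -> G]
yyGSA ⇒ yyqSA   [G -> q]
yyqSA ⇒ yyqqA   [S -> q]
yyqqA ⇒ yyqqq   [A -> q]

S⇒G⇒GA⇒SSA⇒GSA⇒yySSA⇒yyGSA⇒yyqSA⇒yyqqA⇒yyqqq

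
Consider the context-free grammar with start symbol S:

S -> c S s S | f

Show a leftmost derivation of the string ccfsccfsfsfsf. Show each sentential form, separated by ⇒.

S ⇒ cSsS   [S -> c S s S]
cSsS ⇒ ccSsSsS   [S -> c S s S]
ccSsSsS ⇒ ccfsSsS   [S -> f]
ccfsSsS ⇒ ccfscSsSsS   [S -> c S s S]
ccfscSsSsS ⇒ ccfsccSsSsSsS   [S -> c S s S]
ccfsccSsSsSsS ⇒ ccfsccfsSsSsS   [S -> f]
ccfsccfsSsSsS ⇒ ccfsccfsfsSsS   [S -> f]
ccfsccfsfsSsS ⇒ ccfsccfsfsfsS   [S -> f]
ccfsccfsfsfsS ⇒ ccfsccfsfsfsf   [S -> f]

S ⇒ cSsS ⇒ ccSsSsS ⇒ ccfsSsS ⇒ ccfscSsSsS ⇒ ccfsccSsSsSsS ⇒ ccfsccfsSsSsS ⇒ ccfsccfsfsSsS ⇒ ccfsccfsfsfsS ⇒ ccfsccfsfsfsf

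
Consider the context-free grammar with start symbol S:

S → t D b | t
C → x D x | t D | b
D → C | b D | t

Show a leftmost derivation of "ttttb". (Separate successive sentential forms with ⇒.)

S ⇒ tDb ⇒ tCb ⇒ ttDb ⇒ ttCb ⇒ tttDb ⇒ ttttb

S ⇒ tDb   [S → t D b]
tDb ⇒ tCb   [D → C]
tCb ⇒ ttDb   [C → t D]
ttDb ⇒ ttCb   [D → C]
ttCb ⇒ tttDb   [C → t D]
tttDb ⇒ ttttb   [D → t]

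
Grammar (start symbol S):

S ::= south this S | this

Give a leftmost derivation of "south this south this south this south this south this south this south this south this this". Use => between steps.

S => south this S   [S ::= south this S]
south this S => south this south this S   [S ::= south this S]
south this south this S => south this south this south this S   [S ::= south this S]
south this south this south this S => south this south this south this south this S   [S ::= south this S]
south this south this south this south this S => south this south this south this south this south this S   [S ::= south this S]
south this south this south this south this south this S => south this south this south this south this south this south this S   [S ::= south this S]
south this south this south this south this south this south this S => south this south this south this south this south this south this south this S   [S ::= south this S]
south this south this south this south this south this south this south this S => south this south this south this south this south this south this south this south this S   [S ::= south this S]
south this south this south this south this south this south this south this south this S => south this south this south this south this south this south this south this south this this   [S ::= this]

S => south this S => south this south this S => south this south this south this S => south this south this south this south this S => south this south this south this south this south this S => south this south this south this south this south this south this S => south this south this south this south this south this south this south this S => south this south this south this south this south this south this south this south this S => south this south this south this south this south this south this south this south this this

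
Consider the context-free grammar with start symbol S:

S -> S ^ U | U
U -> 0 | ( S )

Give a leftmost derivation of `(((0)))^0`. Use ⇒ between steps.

S⇒S^U⇒U^U⇒(S)^U⇒(U)^U⇒((S))^U⇒((U))^U⇒(((S)))^U⇒(((U)))^U⇒(((0)))^U⇒(((0)))^0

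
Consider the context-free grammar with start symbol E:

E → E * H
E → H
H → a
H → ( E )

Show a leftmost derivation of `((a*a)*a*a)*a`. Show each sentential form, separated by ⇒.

E⇒E*H⇒H*H⇒(E)*H⇒(E*H)*H⇒(E*H*H)*H⇒(H*H*H)*H⇒((E)*H*H)*H⇒((E*H)*H*H)*H⇒((H*H)*H*H)*H⇒((a*H)*H*H)*H⇒((a*a)*H*H)*H⇒((a*a)*a*H)*H⇒((a*a)*a*a)*H⇒((a*a)*a*a)*a

E ⇒ E*H   [E → E * H]
E*H ⇒ H*H   [E → H]
H*H ⇒ (E)*H   [H → ( E )]
(E)*H ⇒ (E*H)*H   [E → E * H]
(E*H)*H ⇒ (E*H*H)*H   [E → E * H]
(E*H*H)*H ⇒ (H*H*H)*H   [E → H]
(H*H*H)*H ⇒ ((E)*H*H)*H   [H → ( E )]
((E)*H*H)*H ⇒ ((E*H)*H*H)*H   [E → E * H]
((E*H)*H*H)*H ⇒ ((H*H)*H*H)*H   [E → H]
((H*H)*H*H)*H ⇒ ((a*H)*H*H)*H   [H → a]
((a*H)*H*H)*H ⇒ ((a*a)*H*H)*H   [H → a]
((a*a)*H*H)*H ⇒ ((a*a)*a*H)*H   [H → a]
((a*a)*a*H)*H ⇒ ((a*a)*a*a)*H   [H → a]
((a*a)*a*a)*H ⇒ ((a*a)*a*a)*a   [H → a]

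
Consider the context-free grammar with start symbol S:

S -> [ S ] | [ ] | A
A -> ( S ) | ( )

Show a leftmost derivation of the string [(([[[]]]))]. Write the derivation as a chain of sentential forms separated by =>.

S => [S]   [S -> [ S ]]
[S] => [A]   [S -> A]
[A] => [(S)]   [A -> ( S )]
[(S)] => [(A)]   [S -> A]
[(A)] => [((S))]   [A -> ( S )]
[((S))] => [(([S]))]   [S -> [ S ]]
[(([S]))] => [(([[S]]))]   [S -> [ S ]]
[(([[S]]))] => [(([[[]]]))]   [S -> [ ]]

S => [S] => [A] => [(S)] => [(A)] => [((S))] => [(([S]))] => [(([[S]]))] => [(([[[]]]))]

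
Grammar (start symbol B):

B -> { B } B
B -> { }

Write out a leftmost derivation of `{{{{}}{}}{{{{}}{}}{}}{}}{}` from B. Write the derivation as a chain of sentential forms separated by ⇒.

B ⇒ {B}B ⇒ {{B}B}B ⇒ {{{B}B}B}B ⇒ {{{{}}B}B}B ⇒ {{{{}}{}}B}B ⇒ {{{{}}{}}{B}B}B ⇒ {{{{}}{}}{{B}B}B}B ⇒ {{{{}}{}}{{{B}B}B}B}B ⇒ {{{{}}{}}{{{{}}B}B}B}B ⇒ {{{{}}{}}{{{{}}{}}B}B}B ⇒ {{{{}}{}}{{{{}}{}}{}}B}B ⇒ {{{{}}{}}{{{{}}{}}{}}{}}B ⇒ {{{{}}{}}{{{{}}{}}{}}{}}{}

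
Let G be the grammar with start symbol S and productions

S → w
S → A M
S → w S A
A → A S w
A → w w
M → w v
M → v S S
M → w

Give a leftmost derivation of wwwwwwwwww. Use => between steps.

S => wSA => wAMA => wASwMA => wASwSwMA => wwwSwSwMA => wwwwwSwMA => wwwwwwwMA => wwwwwwwwA => wwwwwwwwww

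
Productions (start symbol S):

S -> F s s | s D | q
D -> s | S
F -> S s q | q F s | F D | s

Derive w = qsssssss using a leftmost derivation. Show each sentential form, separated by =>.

S => Fss   [S -> F s s]
Fss => FDss   [F -> F D]
FDss => FDDss   [F -> F D]
FDDss => qFsDDss   [F -> q F s]
qFsDDss => qssDDss   [F -> s]
qssDDss => qssSDss   [D -> S]
qssSDss => qsssDDss   [S -> s D]
qsssDDss => qssssDss   [D -> s]
qssssDss => qsssssss   [D -> s]

S=>Fss=>FDss=>FDDss=>qFsDDss=>qssDDss=>qssSDss=>qsssDDss=>qssssDss=>qsssssss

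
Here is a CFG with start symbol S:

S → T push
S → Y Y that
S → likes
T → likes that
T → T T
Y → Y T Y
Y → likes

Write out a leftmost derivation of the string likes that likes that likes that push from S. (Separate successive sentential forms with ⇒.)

S ⇒ T push   [S → T push]
T push ⇒ T T push   [T → T T]
T T push ⇒ T T T push   [T → T T]
T T T push ⇒ likes that T T push   [T → likes that]
likes that T T push ⇒ likes that likes that T push   [T → likes that]
likes that likes that T push ⇒ likes that likes that likes that push   [T → likes that]

S ⇒ T push ⇒ T T push ⇒ T T T push ⇒ likes that T T push ⇒ likes that likes that T push ⇒ likes that likes that likes that push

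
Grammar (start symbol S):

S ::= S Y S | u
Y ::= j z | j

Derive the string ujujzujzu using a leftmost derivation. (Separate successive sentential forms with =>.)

S => SYS => SYSYS => SYSYSYS => uYSYSYS => ujSYSYS => ujuYSYS => ujujzSYS => ujujzuYS => ujujzujzS => ujujzujzu

S => SYS   [S ::= S Y S]
SYS => SYSYS   [S ::= S Y S]
SYSYS => SYSYSYS   [S ::= S Y S]
SYSYSYS => uYSYSYS   [S ::= u]
uYSYSYS => ujSYSYS   [Y ::= j]
ujSYSYS => ujuYSYS   [S ::= u]
ujuYSYS => ujujzSYS   [Y ::= j z]
ujujzSYS => ujujzuYS   [S ::= u]
ujujzuYS => ujujzujzS   [Y ::= j z]
ujujzujzS => ujujzujzu   [S ::= u]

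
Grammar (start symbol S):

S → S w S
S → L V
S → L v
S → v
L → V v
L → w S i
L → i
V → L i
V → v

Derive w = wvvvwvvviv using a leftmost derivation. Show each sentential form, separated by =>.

S => LV   [S → L V]
LV => wSiV   [L → w S i]
wSiV => wSwSiV   [S → S w S]
wSwSiV => wLvwSiV   [S → L v]
wLvwSiV => wVvvwSiV   [L → V v]
wVvvwSiV => wvvvwSiV   [V → v]
wvvvwSiV => wvvvwLViV   [S → L V]
wvvvwLViV => wvvvwVvViV   [L → V v]
wvvvwVvViV => wvvvwvvViV   [V → v]
wvvvwvvViV => wvvvwvvviV   [V → v]
wvvvwvvviV => wvvvwvvviv   [V → v]

S => LV => wSiV => wSwSiV => wLvwSiV => wVvvwSiV => wvvvwSiV => wvvvwLViV => wvvvwVvViV => wvvvwvvViV => wvvvwvvviV => wvvvwvvviv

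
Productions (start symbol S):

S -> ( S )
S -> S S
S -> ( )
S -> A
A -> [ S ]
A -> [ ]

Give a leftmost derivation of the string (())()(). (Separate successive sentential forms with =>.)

S => SS   [S -> S S]
SS => SSS   [S -> S S]
SSS => (S)SS   [S -> ( S )]
(S)SS => (())SS   [S -> ( )]
(())SS => (())()S   [S -> ( )]
(())()S => (())()()   [S -> ( )]

S => SS => SSS => (S)SS => (())SS => (())()S => (())()()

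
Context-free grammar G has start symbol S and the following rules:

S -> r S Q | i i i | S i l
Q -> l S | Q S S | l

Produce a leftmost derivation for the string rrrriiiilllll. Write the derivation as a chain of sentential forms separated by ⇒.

S ⇒ rSQ ⇒ rrSQQ ⇒ rrrSQQQ ⇒ rrrrSQQQQ ⇒ rrrrSilQQQQ ⇒ rrrriiiilQQQQ ⇒ rrrriiiillQQQ ⇒ rrrriiiilllQQ ⇒ rrrriiiillllQ ⇒ rrrriiiilllll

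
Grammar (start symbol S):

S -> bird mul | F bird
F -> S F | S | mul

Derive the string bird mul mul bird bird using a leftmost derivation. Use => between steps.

S => F bird => S bird => F bird bird => S F bird bird => bird mul F bird bird => bird mul mul bird bird

S => F bird   [S -> F bird]
F bird => S bird   [F -> S]
S bird => F bird bird   [S -> F bird]
F bird bird => S F bird bird   [F -> S F]
S F bird bird => bird mul F bird bird   [S -> bird mul]
bird mul F bird bird => bird mul mul bird bird   [F -> mul]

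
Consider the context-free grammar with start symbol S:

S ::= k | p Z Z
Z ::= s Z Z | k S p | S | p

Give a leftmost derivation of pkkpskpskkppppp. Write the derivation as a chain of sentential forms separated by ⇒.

S ⇒ pZZ   [S ::= p Z Z]
pZZ ⇒ pkSpZ   [Z ::= k S p]
pkSpZ ⇒ pkkpZ   [S ::= k]
pkkpZ ⇒ pkkpsZZ   [Z ::= s Z Z]
pkkpsZZ ⇒ pkkpskSpZ   [Z ::= k S p]
pkkpskSpZ ⇒ pkkpskpZZpZ   [S ::= p Z Z]
pkkpskpZZpZ ⇒ pkkpskpsZZZpZ   [Z ::= s Z Z]
pkkpskpsZZZpZ ⇒ pkkpskpskSpZZpZ   [Z ::= k S p]
pkkpskpskSpZZpZ ⇒ pkkpskpskkpZZpZ   [S ::= k]
pkkpskpskkpZZpZ ⇒ pkkpskpskkppZpZ   [Z ::= p]
pkkpskpskkppZpZ ⇒ pkkpskpskkppppZ   [Z ::= p]
pkkpskpskkppppZ ⇒ pkkpskpskkppppp   [Z ::= p]

S ⇒ pZZ ⇒ pkSpZ ⇒ pkkpZ ⇒ pkkpsZZ ⇒ pkkpskSpZ ⇒ pkkpskpZZpZ ⇒ pkkpskpsZZZpZ ⇒ pkkpskpskSpZZpZ ⇒ pkkpskpskkpZZpZ ⇒ pkkpskpskkppZpZ ⇒ pkkpskpskkppppZ ⇒ pkkpskpskkppppp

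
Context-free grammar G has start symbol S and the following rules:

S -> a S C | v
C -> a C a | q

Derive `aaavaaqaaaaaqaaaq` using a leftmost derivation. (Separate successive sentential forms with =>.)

S => aSC   [S -> a S C]
aSC => aaSCC   [S -> a S C]
aaSCC => aaaSCCC   [S -> a S C]
aaaSCCC => aaavCCC   [S -> v]
aaavCCC => aaavaCaCC   [C -> a C a]
aaavaCaCC => aaavaaCaaCC   [C -> a C a]
aaavaaCaaCC => aaavaaqaaCC   [C -> q]
aaavaaqaaCC => aaavaaqaaaCaC   [C -> a C a]
aaavaaqaaaCaC => aaavaaqaaaaCaaC   [C -> a C a]
aaavaaqaaaaCaaC => aaavaaqaaaaaCaaaC   [C -> a C a]
aaavaaqaaaaaCaaaC => aaavaaqaaaaaqaaaC   [C -> q]
aaavaaqaaaaaqaaaC => aaavaaqaaaaaqaaaq   [C -> q]

S => aSC => aaSCC => aaaSCCC => aaavCCC => aaavaCaCC => aaavaaCaaCC => aaavaaqaaCC => aaavaaqaaaCaC => aaavaaqaaaaCaaC => aaavaaqaaaaaCaaaC => aaavaaqaaaaaqaaaC => aaavaaqaaaaaqaaaq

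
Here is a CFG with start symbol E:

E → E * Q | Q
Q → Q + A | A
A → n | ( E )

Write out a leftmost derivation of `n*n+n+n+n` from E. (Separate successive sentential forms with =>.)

E => E*Q => Q*Q => A*Q => n*Q => n*Q+A => n*Q+A+A => n*Q+A+A+A => n*A+A+A+A => n*n+A+A+A => n*n+n+A+A => n*n+n+n+A => n*n+n+n+n

E => E*Q   [E → E * Q]
E*Q => Q*Q   [E → Q]
Q*Q => A*Q   [Q → A]
A*Q => n*Q   [A → n]
n*Q => n*Q+A   [Q → Q + A]
n*Q+A => n*Q+A+A   [Q → Q + A]
n*Q+A+A => n*Q+A+A+A   [Q → Q + A]
n*Q+A+A+A => n*A+A+A+A   [Q → A]
n*A+A+A+A => n*n+A+A+A   [A → n]
n*n+A+A+A => n*n+n+A+A   [A → n]
n*n+n+A+A => n*n+n+n+A   [A → n]
n*n+n+n+A => n*n+n+n+n   [A → n]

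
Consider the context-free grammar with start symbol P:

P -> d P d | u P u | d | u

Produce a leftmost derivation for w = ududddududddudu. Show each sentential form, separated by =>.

P => uPu   [P -> u P u]
uPu => udPdu   [P -> d P d]
udPdu => uduPudu   [P -> u P u]
uduPudu => ududPdudu   [P -> d P d]
ududPdudu => ududdPddudu   [P -> d P d]
ududdPddudu => ududddPdddudu   [P -> d P d]
ududddPdddudu => ududdduPudddudu   [P -> u P u]
ududdduPudddudu => ududddududddudu   [P -> d]

P => uPu => udPdu => uduPudu => ududPdudu => ududdPddudu => ududddPdddudu => ududdduPudddudu => ududddududddudu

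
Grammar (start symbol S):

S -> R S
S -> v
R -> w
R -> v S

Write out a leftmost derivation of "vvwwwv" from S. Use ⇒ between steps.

S ⇒ RS   [S -> R S]
RS ⇒ vSS   [R -> v S]
vSS ⇒ vvS   [S -> v]
vvS ⇒ vvRS   [S -> R S]
vvRS ⇒ vvwS   [R -> w]
vvwS ⇒ vvwRS   [S -> R S]
vvwRS ⇒ vvwwS   [R -> w]
vvwwS ⇒ vvwwRS   [S -> R S]
vvwwRS ⇒ vvwwwS   [R -> w]
vvwwwS ⇒ vvwwwv   [S -> v]

S ⇒ RS ⇒ vSS ⇒ vvS ⇒ vvRS ⇒ vvwS ⇒ vvwRS ⇒ vvwwS ⇒ vvwwRS ⇒ vvwwwS ⇒ vvwwwv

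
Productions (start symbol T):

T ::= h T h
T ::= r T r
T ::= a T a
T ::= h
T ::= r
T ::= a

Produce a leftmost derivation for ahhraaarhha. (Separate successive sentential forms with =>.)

T=>aTa=>ahTha=>ahhThha=>ahhrTrhha=>ahhraTarhha=>ahhraaarhha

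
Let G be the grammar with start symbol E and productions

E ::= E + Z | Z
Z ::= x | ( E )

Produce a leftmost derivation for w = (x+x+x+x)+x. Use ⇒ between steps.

E ⇒ E+Z   [E ::= E + Z]
E+Z ⇒ Z+Z   [E ::= Z]
Z+Z ⇒ (E)+Z   [Z ::= ( E )]
(E)+Z ⇒ (E+Z)+Z   [E ::= E + Z]
(E+Z)+Z ⇒ (E+Z+Z)+Z   [E ::= E + Z]
(E+Z+Z)+Z ⇒ (E+Z+Z+Z)+Z   [E ::= E + Z]
(E+Z+Z+Z)+Z ⇒ (Z+Z+Z+Z)+Z   [E ::= Z]
(Z+Z+Z+Z)+Z ⇒ (x+Z+Z+Z)+Z   [Z ::= x]
(x+Z+Z+Z)+Z ⇒ (x+x+Z+Z)+Z   [Z ::= x]
(x+x+Z+Z)+Z ⇒ (x+x+x+Z)+Z   [Z ::= x]
(x+x+x+Z)+Z ⇒ (x+x+x+x)+Z   [Z ::= x]
(x+x+x+x)+Z ⇒ (x+x+x+x)+x   [Z ::= x]

E⇒E+Z⇒Z+Z⇒(E)+Z⇒(E+Z)+Z⇒(E+Z+Z)+Z⇒(E+Z+Z+Z)+Z⇒(Z+Z+Z+Z)+Z⇒(x+Z+Z+Z)+Z⇒(x+x+Z+Z)+Z⇒(x+x+x+Z)+Z⇒(x+x+x+x)+Z⇒(x+x+x+x)+x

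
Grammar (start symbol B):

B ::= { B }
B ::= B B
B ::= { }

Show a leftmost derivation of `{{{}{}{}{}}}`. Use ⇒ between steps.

B ⇒ {B}   [B ::= { B }]
{B} ⇒ {{B}}   [B ::= { B }]
{{B}} ⇒ {{BB}}   [B ::= B B]
{{BB}} ⇒ {{{}B}}   [B ::= { }]
{{{}B}} ⇒ {{{}BB}}   [B ::= B B]
{{{}BB}} ⇒ {{{}BBB}}   [B ::= B B]
{{{}BBB}} ⇒ {{{}{}BB}}   [B ::= { }]
{{{}{}BB}} ⇒ {{{}{}{}B}}   [B ::= { }]
{{{}{}{}B}} ⇒ {{{}{}{}{}}}   [B ::= { }]

B ⇒ {B} ⇒ {{B}} ⇒ {{BB}} ⇒ {{{}B}} ⇒ {{{}BB}} ⇒ {{{}BBB}} ⇒ {{{}{}BB}} ⇒ {{{}{}{}B}} ⇒ {{{}{}{}{}}}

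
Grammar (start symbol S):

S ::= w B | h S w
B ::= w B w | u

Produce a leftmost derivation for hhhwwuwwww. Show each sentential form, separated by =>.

S => hSw => hhSww => hhhSwww => hhhwBwww => hhhwwBwwww => hhhwwuwwww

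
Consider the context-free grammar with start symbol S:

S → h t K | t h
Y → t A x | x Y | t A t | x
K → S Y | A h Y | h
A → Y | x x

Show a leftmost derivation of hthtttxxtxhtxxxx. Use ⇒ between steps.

S⇒htK⇒htSY⇒hthtKY⇒hthtAhYY⇒hthtYhYY⇒hthttAxhYY⇒hthttYxhYY⇒hthtttAtxhYY⇒hthtttxxtxhYY⇒hthtttxxtxhtAxY⇒hthtttxxtxhtYxY⇒hthtttxxtxhtxxY⇒hthtttxxtxhtxxxY⇒hthtttxxtxhtxxxx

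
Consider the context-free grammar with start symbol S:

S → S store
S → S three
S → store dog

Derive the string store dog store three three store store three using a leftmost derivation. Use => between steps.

S => S three => S store three => S store store three => S three store store three => S three three store store three => S store three three store store three => store dog store three three store store three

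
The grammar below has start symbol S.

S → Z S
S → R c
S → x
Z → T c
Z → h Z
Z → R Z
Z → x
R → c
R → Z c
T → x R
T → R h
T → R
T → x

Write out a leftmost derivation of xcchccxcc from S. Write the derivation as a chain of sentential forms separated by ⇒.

S ⇒ Rc ⇒ Zcc ⇒ RZcc ⇒ ZcZcc ⇒ TccZcc ⇒ RhccZcc ⇒ ZchccZcc ⇒ TcchccZcc ⇒ xcchccZcc ⇒ xcchccxcc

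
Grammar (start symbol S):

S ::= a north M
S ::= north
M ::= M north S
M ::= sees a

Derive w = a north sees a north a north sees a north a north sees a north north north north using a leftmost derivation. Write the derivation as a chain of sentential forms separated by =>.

S => a north M => a north M north S => a north M north S north S => a north M north S north S north S => a north M north S north S north S north S => a north sees a north S north S north S north S => a north sees a north a north M north S north S north S => a north sees a north a north sees a north S north S north S => a north sees a north a north sees a north a north M north S north S => a north sees a north a north sees a north a north sees a north S north S => a north sees a north a north sees a north a north sees a north north north S => a north sees a north a north sees a north a north sees a north north north north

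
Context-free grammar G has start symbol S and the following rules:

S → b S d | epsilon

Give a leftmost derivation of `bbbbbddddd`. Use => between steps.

S => bSd   [S → b S d]
bSd => bbSdd   [S → b S d]
bbSdd => bbbSddd   [S → b S d]
bbbSddd => bbbbSdddd   [S → b S d]
bbbbSdddd => bbbbbSddddd   [S → b S d]
bbbbbSddddd => bbbbbddddd   [S → epsilon]

S => bSd => bbSdd => bbbSddd => bbbbSdddd => bbbbbSddddd => bbbbbddddd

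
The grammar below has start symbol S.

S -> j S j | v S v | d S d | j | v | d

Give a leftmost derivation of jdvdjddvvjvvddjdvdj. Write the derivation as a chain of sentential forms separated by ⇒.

S⇒jSj⇒jdSdj⇒jdvSvdj⇒jdvdSdvdj⇒jdvdjSjdvdj⇒jdvdjdSdjdvdj⇒jdvdjddSddjdvdj⇒jdvdjddvSvddjdvdj⇒jdvdjddvvSvvddjdvdj⇒jdvdjddvvjvvddjdvdj

S ⇒ jSj   [S -> j S j]
jSj ⇒ jdSdj   [S -> d S d]
jdSdj ⇒ jdvSvdj   [S -> v S v]
jdvSvdj ⇒ jdvdSdvdj   [S -> d S d]
jdvdSdvdj ⇒ jdvdjSjdvdj   [S -> j S j]
jdvdjSjdvdj ⇒ jdvdjdSdjdvdj   [S -> d S d]
jdvdjdSdjdvdj ⇒ jdvdjddSddjdvdj   [S -> d S d]
jdvdjddSddjdvdj ⇒ jdvdjddvSvddjdvdj   [S -> v S v]
jdvdjddvSvddjdvdj ⇒ jdvdjddvvSvvddjdvdj   [S -> v S v]
jdvdjddvvSvvddjdvdj ⇒ jdvdjddvvjvvddjdvdj   [S -> j]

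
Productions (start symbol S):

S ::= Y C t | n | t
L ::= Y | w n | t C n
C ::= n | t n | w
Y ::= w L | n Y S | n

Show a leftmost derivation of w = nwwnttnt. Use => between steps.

S => YCt => nYSCt => nwLSCt => nwwnSCt => nwwntCt => nwwnttnt

S => YCt   [S ::= Y C t]
YCt => nYSCt   [Y ::= n Y S]
nYSCt => nwLSCt   [Y ::= w L]
nwLSCt => nwwnSCt   [L ::= w n]
nwwnSCt => nwwntCt   [S ::= t]
nwwntCt => nwwnttnt   [C ::= t n]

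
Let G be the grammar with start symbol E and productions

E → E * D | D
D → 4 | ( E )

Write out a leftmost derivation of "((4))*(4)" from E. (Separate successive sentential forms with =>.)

E => E*D => D*D => (E)*D => (D)*D => ((E))*D => ((D))*D => ((4))*D => ((4))*(E) => ((4))*(D) => ((4))*(4)

E => E*D   [E → E * D]
E*D => D*D   [E → D]
D*D => (E)*D   [D → ( E )]
(E)*D => (D)*D   [E → D]
(D)*D => ((E))*D   [D → ( E )]
((E))*D => ((D))*D   [E → D]
((D))*D => ((4))*D   [D → 4]
((4))*D => ((4))*(E)   [D → ( E )]
((4))*(E) => ((4))*(D)   [E → D]
((4))*(D) => ((4))*(4)   [D → 4]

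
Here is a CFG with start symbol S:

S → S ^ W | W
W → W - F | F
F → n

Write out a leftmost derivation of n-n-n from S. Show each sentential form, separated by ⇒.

S ⇒ W ⇒ W-F ⇒ W-F-F ⇒ F-F-F ⇒ n-F-F ⇒ n-n-F ⇒ n-n-n

S ⇒ W   [S → W]
W ⇒ W-F   [W → W - F]
W-F ⇒ W-F-F   [W → W - F]
W-F-F ⇒ F-F-F   [W → F]
F-F-F ⇒ n-F-F   [F → n]
n-F-F ⇒ n-n-F   [F → n]
n-n-F ⇒ n-n-n   [F → n]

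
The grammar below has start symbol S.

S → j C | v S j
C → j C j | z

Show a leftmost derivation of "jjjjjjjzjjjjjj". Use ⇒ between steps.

S ⇒ jC ⇒ jjCj ⇒ jjjCjj ⇒ jjjjCjjj ⇒ jjjjjCjjjj ⇒ jjjjjjCjjjjj ⇒ jjjjjjjCjjjjjj ⇒ jjjjjjjzjjjjjj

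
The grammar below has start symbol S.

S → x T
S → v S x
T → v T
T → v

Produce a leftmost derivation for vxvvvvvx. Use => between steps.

S=>vSx=>vxTx=>vxvTx=>vxvvTx=>vxvvvTx=>vxvvvvTx=>vxvvvvvx

S => vSx   [S → v S x]
vSx => vxTx   [S → x T]
vxTx => vxvTx   [T → v T]
vxvTx => vxvvTx   [T → v T]
vxvvTx => vxvvvTx   [T → v T]
vxvvvTx => vxvvvvTx   [T → v T]
vxvvvvTx => vxvvvvvx   [T → v]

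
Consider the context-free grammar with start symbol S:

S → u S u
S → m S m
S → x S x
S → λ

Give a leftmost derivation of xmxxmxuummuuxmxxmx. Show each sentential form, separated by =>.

S => xSx   [S → x S x]
xSx => xmSmx   [S → m S m]
xmSmx => xmxSxmx   [S → x S x]
xmxSxmx => xmxxSxxmx   [S → x S x]
xmxxSxxmx => xmxxmSmxxmx   [S → m S m]
xmxxmSmxxmx => xmxxmxSxmxxmx   [S → x S x]
xmxxmxSxmxxmx => xmxxmxuSuxmxxmx   [S → u S u]
xmxxmxuSuxmxxmx => xmxxmxuuSuuxmxxmx   [S → u S u]
xmxxmxuuSuuxmxxmx => xmxxmxuumSmuuxmxxmx   [S → m S m]
xmxxmxuumSmuuxmxxmx => xmxxmxuummuuxmxxmx   [S → λ]

S => xSx => xmSmx => xmxSxmx => xmxxSxxmx => xmxxmSmxxmx => xmxxmxSxmxxmx => xmxxmxuSuxmxxmx => xmxxmxuuSuuxmxxmx => xmxxmxuumSmuuxmxxmx => xmxxmxuummuuxmxxmx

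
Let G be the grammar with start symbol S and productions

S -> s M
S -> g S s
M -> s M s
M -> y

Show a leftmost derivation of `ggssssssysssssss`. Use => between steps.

S => gSs   [S -> g S s]
gSs => ggSss   [S -> g S s]
ggSss => ggsMss   [S -> s M]
ggsMss => ggssMsss   [M -> s M s]
ggssMsss => ggsssMssss   [M -> s M s]
ggsssMssss => ggssssMsssss   [M -> s M s]
ggssssMsssss => ggsssssMssssss   [M -> s M s]
ggsssssMssssss => ggssssssMsssssss   [M -> s M s]
ggssssssMsssssss => ggssssssysssssss   [M -> y]

S => gSs => ggSss => ggsMss => ggssMsss => ggsssMssss => ggssssMsssss => ggsssssMssssss => ggssssssMsssssss => ggssssssysssssss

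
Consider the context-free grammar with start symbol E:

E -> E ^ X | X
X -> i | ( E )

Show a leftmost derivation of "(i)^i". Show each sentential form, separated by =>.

E => E^X   [E -> E ^ X]
E^X => X^X   [E -> X]
X^X => (E)^X   [X -> ( E )]
(E)^X => (X)^X   [E -> X]
(X)^X => (i)^X   [X -> i]
(i)^X => (i)^i   [X -> i]

E => E^X => X^X => (E)^X => (X)^X => (i)^X => (i)^i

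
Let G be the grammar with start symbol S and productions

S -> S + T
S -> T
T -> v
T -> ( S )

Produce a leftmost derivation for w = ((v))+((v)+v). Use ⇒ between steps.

S ⇒ S+T   [S -> S + T]
S+T ⇒ T+T   [S -> T]
T+T ⇒ (S)+T   [T -> ( S )]
(S)+T ⇒ (T)+T   [S -> T]
(T)+T ⇒ ((S))+T   [T -> ( S )]
((S))+T ⇒ ((T))+T   [S -> T]
((T))+T ⇒ ((v))+T   [T -> v]
((v))+T ⇒ ((v))+(S)   [T -> ( S )]
((v))+(S) ⇒ ((v))+(S+T)   [S -> S + T]
((v))+(S+T) ⇒ ((v))+(T+T)   [S -> T]
((v))+(T+T) ⇒ ((v))+((S)+T)   [T -> ( S )]
((v))+((S)+T) ⇒ ((v))+((T)+T)   [S -> T]
((v))+((T)+T) ⇒ ((v))+((v)+T)   [T -> v]
((v))+((v)+T) ⇒ ((v))+((v)+v)   [T -> v]

S ⇒ S+T ⇒ T+T ⇒ (S)+T ⇒ (T)+T ⇒ ((S))+T ⇒ ((T))+T ⇒ ((v))+T ⇒ ((v))+(S) ⇒ ((v))+(S+T) ⇒ ((v))+(T+T) ⇒ ((v))+((S)+T) ⇒ ((v))+((T)+T) ⇒ ((v))+((v)+T) ⇒ ((v))+((v)+v)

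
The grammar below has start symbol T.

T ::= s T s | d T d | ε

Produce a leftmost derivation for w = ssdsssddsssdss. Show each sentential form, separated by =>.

T => sTs => ssTss => ssdTdss => ssdsTsdss => ssdssTssdss => ssdsssTsssdss => ssdsssdTdsssdss => ssdsssddsssdss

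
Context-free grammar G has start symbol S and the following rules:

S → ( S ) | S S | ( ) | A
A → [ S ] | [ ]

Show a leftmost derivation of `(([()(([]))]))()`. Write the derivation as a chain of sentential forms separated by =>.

S => SS   [S → S S]
SS => (S)S   [S → ( S )]
(S)S => ((S))S   [S → ( S )]
((S))S => ((A))S   [S → A]
((A))S => (([S]))S   [A → [ S ]]
(([S]))S => (([SS]))S   [S → S S]
(([SS]))S => (([()S]))S   [S → ( )]
(([()S]))S => (([()(S)]))S   [S → ( S )]
(([()(S)]))S => (([()((S))]))S   [S → ( S )]
(([()((S))]))S => (([()((A))]))S   [S → A]
(([()((A))]))S => (([()(([]))]))S   [A → [ ]]
(([()(([]))]))S => (([()(([]))]))()   [S → ( )]

S => SS => (S)S => ((S))S => ((A))S => (([S]))S => (([SS]))S => (([()S]))S => (([()(S)]))S => (([()((S))]))S => (([()((A))]))S => (([()(([]))]))S => (([()(([]))]))()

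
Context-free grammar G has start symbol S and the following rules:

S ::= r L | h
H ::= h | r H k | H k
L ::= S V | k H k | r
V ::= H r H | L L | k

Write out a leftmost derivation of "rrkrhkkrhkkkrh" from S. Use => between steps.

S => rL => rSV => rrLV => rrkHkV => rrkrHkkV => rrkrhkkV => rrkrhkkHrH => rrkrhkkHkrH => rrkrhkkHkkrH => rrkrhkkrHkkkrH => rrkrhkkrhkkkrH => rrkrhkkrhkkkrh

S => rL   [S ::= r L]
rL => rSV   [L ::= S V]
rSV => rrLV   [S ::= r L]
rrLV => rrkHkV   [L ::= k H k]
rrkHkV => rrkrHkkV   [H ::= r H k]
rrkrHkkV => rrkrhkkV   [H ::= h]
rrkrhkkV => rrkrhkkHrH   [V ::= H r H]
rrkrhkkHrH => rrkrhkkHkrH   [H ::= H k]
rrkrhkkHkrH => rrkrhkkHkkrH   [H ::= H k]
rrkrhkkHkkrH => rrkrhkkrHkkkrH   [H ::= r H k]
rrkrhkkrHkkkrH => rrkrhkkrhkkkrH   [H ::= h]
rrkrhkkrhkkkrH => rrkrhkkrhkkkrh   [H ::= h]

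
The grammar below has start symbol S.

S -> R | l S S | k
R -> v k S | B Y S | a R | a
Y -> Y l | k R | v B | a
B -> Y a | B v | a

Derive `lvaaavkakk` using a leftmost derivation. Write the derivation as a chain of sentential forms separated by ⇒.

S ⇒ lSS   [S -> l S S]
lSS ⇒ lRS   [S -> R]
lRS ⇒ lBYSS   [R -> B Y S]
lBYSS ⇒ lBvYSS   [B -> B v]
lBvYSS ⇒ lYavYSS   [B -> Y a]
lYavYSS ⇒ lvBavYSS   [Y -> v B]
lvBavYSS ⇒ lvYaavYSS   [B -> Y a]
lvYaavYSS ⇒ lvaaavYSS   [Y -> a]
lvaaavYSS ⇒ lvaaavkRSS   [Y -> k R]
lvaaavkRSS ⇒ lvaaavkaSS   [R -> a]
lvaaavkaSS ⇒ lvaaavkakS   [S -> k]
lvaaavkakS ⇒ lvaaavkakk   [S -> k]

S⇒lSS⇒lRS⇒lBYSS⇒lBvYSS⇒lYavYSS⇒lvBavYSS⇒lvYaavYSS⇒lvaaavYSS⇒lvaaavkRSS⇒lvaaavkaSS⇒lvaaavkakS⇒lvaaavkakk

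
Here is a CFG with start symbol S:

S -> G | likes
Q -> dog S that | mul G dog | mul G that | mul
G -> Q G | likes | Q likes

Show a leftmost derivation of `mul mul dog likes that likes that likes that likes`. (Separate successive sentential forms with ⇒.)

S ⇒ G   [S -> G]
G ⇒ Q likes   [G -> Q likes]
Q likes ⇒ mul G that likes   [Q -> mul G that]
mul G that likes ⇒ mul Q G that likes   [G -> Q G]
mul Q G that likes ⇒ mul mul G that G that likes   [Q -> mul G that]
mul mul G that G that likes ⇒ mul mul Q likes that G that likes   [G -> Q likes]
mul mul Q likes that G that likes ⇒ mul mul dog S that likes that G that likes   [Q -> dog S that]
mul mul dog S that likes that G that likes ⇒ mul mul dog G that likes that G that likes   [S -> G]
mul mul dog G that likes that G that likes ⇒ mul mul dog likes that likes that G that likes   [G -> likes]
mul mul dog likes that likes that G that likes ⇒ mul mul dog likes that likes that likes that likes   [G -> likes]

S ⇒ G ⇒ Q likes ⇒ mul G that likes ⇒ mul Q G that likes ⇒ mul mul G that G that likes ⇒ mul mul Q likes that G that likes ⇒ mul mul dog S that likes that G that likes ⇒ mul mul dog G that likes that G that likes ⇒ mul mul dog likes that likes that G that likes ⇒ mul mul dog likes that likes that likes that likes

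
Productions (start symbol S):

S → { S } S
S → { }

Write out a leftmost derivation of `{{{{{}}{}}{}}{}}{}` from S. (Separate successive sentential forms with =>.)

S => {S}S   [S → { S } S]
{S}S => {{S}S}S   [S → { S } S]
{{S}S}S => {{{S}S}S}S   [S → { S } S]
{{{S}S}S}S => {{{{S}S}S}S}S   [S → { S } S]
{{{{S}S}S}S}S => {{{{{}}S}S}S}S   [S → { }]
{{{{{}}S}S}S}S => {{{{{}}{}}S}S}S   [S → { }]
{{{{{}}{}}S}S}S => {{{{{}}{}}{}}S}S   [S → { }]
{{{{{}}{}}{}}S}S => {{{{{}}{}}{}}{}}S   [S → { }]
{{{{{}}{}}{}}{}}S => {{{{{}}{}}{}}{}}{}   [S → { }]

S=>{S}S=>{{S}S}S=>{{{S}S}S}S=>{{{{S}S}S}S}S=>{{{{{}}S}S}S}S=>{{{{{}}{}}S}S}S=>{{{{{}}{}}{}}S}S=>{{{{{}}{}}{}}{}}S=>{{{{{}}{}}{}}{}}{}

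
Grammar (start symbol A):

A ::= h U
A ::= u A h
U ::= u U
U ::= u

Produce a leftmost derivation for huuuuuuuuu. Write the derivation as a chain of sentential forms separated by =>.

A => hU   [A ::= h U]
hU => huU   [U ::= u U]
huU => huuU   [U ::= u U]
huuU => huuuU   [U ::= u U]
huuuU => huuuuU   [U ::= u U]
huuuuU => huuuuuU   [U ::= u U]
huuuuuU => huuuuuuU   [U ::= u U]
huuuuuuU => huuuuuuuU   [U ::= u U]
huuuuuuuU => huuuuuuuuU   [U ::= u U]
huuuuuuuuU => huuuuuuuuu   [U ::= u]

A => hU => huU => huuU => huuuU => huuuuU => huuuuuU => huuuuuuU => huuuuuuuU => huuuuuuuuU => huuuuuuuuu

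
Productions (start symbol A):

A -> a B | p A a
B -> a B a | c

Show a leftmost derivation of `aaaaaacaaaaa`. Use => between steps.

A => aB => aaBa => aaaBaa => aaaaBaaa => aaaaaBaaaa => aaaaaaBaaaaa => aaaaaacaaaaa

A => aB   [A -> a B]
aB => aaBa   [B -> a B a]
aaBa => aaaBaa   [B -> a B a]
aaaBaa => aaaaBaaa   [B -> a B a]
aaaaBaaa => aaaaaBaaaa   [B -> a B a]
aaaaaBaaaa => aaaaaaBaaaaa   [B -> a B a]
aaaaaaBaaaaa => aaaaaacaaaaa   [B -> c]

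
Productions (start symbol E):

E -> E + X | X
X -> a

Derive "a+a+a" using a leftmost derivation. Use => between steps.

E => E+X => E+X+X => X+X+X => a+X+X => a+a+X => a+a+a

E => E+X   [E -> E + X]
E+X => E+X+X   [E -> E + X]
E+X+X => X+X+X   [E -> X]
X+X+X => a+X+X   [X -> a]
a+X+X => a+a+X   [X -> a]
a+a+X => a+a+a   [X -> a]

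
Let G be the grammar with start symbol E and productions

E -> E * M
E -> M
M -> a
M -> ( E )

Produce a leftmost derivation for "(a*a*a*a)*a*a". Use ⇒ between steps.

E ⇒ E*M ⇒ E*M*M ⇒ M*M*M ⇒ (E)*M*M ⇒ (E*M)*M*M ⇒ (E*M*M)*M*M ⇒ (E*M*M*M)*M*M ⇒ (M*M*M*M)*M*M ⇒ (a*M*M*M)*M*M ⇒ (a*a*M*M)*M*M ⇒ (a*a*a*M)*M*M ⇒ (a*a*a*a)*M*M ⇒ (a*a*a*a)*a*M ⇒ (a*a*a*a)*a*a

E ⇒ E*M   [E -> E * M]
E*M ⇒ E*M*M   [E -> E * M]
E*M*M ⇒ M*M*M   [E -> M]
M*M*M ⇒ (E)*M*M   [M -> ( E )]
(E)*M*M ⇒ (E*M)*M*M   [E -> E * M]
(E*M)*M*M ⇒ (E*M*M)*M*M   [E -> E * M]
(E*M*M)*M*M ⇒ (E*M*M*M)*M*M   [E -> E * M]
(E*M*M*M)*M*M ⇒ (M*M*M*M)*M*M   [E -> M]
(M*M*M*M)*M*M ⇒ (a*M*M*M)*M*M   [M -> a]
(a*M*M*M)*M*M ⇒ (a*a*M*M)*M*M   [M -> a]
(a*a*M*M)*M*M ⇒ (a*a*a*M)*M*M   [M -> a]
(a*a*a*M)*M*M ⇒ (a*a*a*a)*M*M   [M -> a]
(a*a*a*a)*M*M ⇒ (a*a*a*a)*a*M   [M -> a]
(a*a*a*a)*a*M ⇒ (a*a*a*a)*a*a   [M -> a]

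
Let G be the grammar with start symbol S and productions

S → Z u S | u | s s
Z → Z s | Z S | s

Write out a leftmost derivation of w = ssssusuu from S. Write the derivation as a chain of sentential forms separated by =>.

S => ZuS => ZsuS => ZSsuS => ZSSsuS => ZsSSsuS => ssSSsuS => ssssSsuS => ssssusuS => ssssusuu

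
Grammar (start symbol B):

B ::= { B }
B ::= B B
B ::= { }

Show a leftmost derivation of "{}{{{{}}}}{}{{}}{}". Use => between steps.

B => BB => BBB => {}BB => {}BBB => {}{B}BB => {}{{B}}BB => {}{{{B}}}BB => {}{{{{}}}}BB => {}{{{{}}}}{}B => {}{{{{}}}}{}BB => {}{{{{}}}}{}{B}B => {}{{{{}}}}{}{{}}B => {}{{{{}}}}{}{{}}{}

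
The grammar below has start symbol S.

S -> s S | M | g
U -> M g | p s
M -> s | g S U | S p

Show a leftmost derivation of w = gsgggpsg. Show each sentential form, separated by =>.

S=>M=>gSU=>gsSU=>gsgU=>gsgMg=>gsggSUg=>gsgggUg=>gsgggpsg

S => M   [S -> M]
M => gSU   [M -> g S U]
gSU => gsSU   [S -> s S]
gsSU => gsgU   [S -> g]
gsgU => gsgMg   [U -> M g]
gsgMg => gsggSUg   [M -> g S U]
gsggSUg => gsgggUg   [S -> g]
gsgggUg => gsgggpsg   [U -> p s]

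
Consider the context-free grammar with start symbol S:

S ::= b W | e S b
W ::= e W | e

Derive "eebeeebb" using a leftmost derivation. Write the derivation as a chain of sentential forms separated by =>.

S=>eSb=>eeSbb=>eebWbb=>eebeWbb=>eebeeWbb=>eebeeebb

S => eSb   [S ::= e S b]
eSb => eeSbb   [S ::= e S b]
eeSbb => eebWbb   [S ::= b W]
eebWbb => eebeWbb   [W ::= e W]
eebeWbb => eebeeWbb   [W ::= e W]
eebeeWbb => eebeeebb   [W ::= e]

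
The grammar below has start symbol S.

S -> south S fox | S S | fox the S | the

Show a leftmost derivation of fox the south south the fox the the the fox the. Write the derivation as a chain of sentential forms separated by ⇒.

S ⇒ fox the S   [S -> fox the S]
fox the S ⇒ fox the S S   [S -> S S]
fox the S S ⇒ fox the south S fox S   [S -> south S fox]
fox the south S fox S ⇒ fox the south S S fox S   [S -> S S]
fox the south S S fox S ⇒ fox the south S S S fox S   [S -> S S]
fox the south S S S fox S ⇒ fox the south S S S S fox S   [S -> S S]
fox the south S S S S fox S ⇒ fox the south south S fox S S S fox S   [S -> south S fox]
fox the south south S fox S S S fox S ⇒ fox the south south the fox S S S fox S   [S -> the]
fox the south south the fox S S S fox S ⇒ fox the south south the fox the S S fox S   [S -> the]
fox the south south the fox the S S fox S ⇒ fox the south south the fox the the S fox S   [S -> the]
fox the south south the fox the the S fox S ⇒ fox the south south the fox the the the fox S   [S -> the]
fox the south south the fox the the the fox S ⇒ fox the south south the fox the the the fox the   [S -> the]

S ⇒ fox the S ⇒ fox the S S ⇒ fox the south S fox S ⇒ fox the south S S fox S ⇒ fox the south S S S fox S ⇒ fox the south S S S S fox S ⇒ fox the south south S fox S S S fox S ⇒ fox the south south the fox S S S fox S ⇒ fox the south south the fox the S S fox S ⇒ fox the south south the fox the the S fox S ⇒ fox the south south the fox the the the fox S ⇒ fox the south south the fox the the the fox the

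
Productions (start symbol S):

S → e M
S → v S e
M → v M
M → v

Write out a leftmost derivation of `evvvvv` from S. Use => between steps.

S => eM => evM => evvM => evvvM => evvvvM => evvvvv

S => eM   [S → e M]
eM => evM   [M → v M]
evM => evvM   [M → v M]
evvM => evvvM   [M → v M]
evvvM => evvvvM   [M → v M]
evvvvM => evvvvv   [M → v]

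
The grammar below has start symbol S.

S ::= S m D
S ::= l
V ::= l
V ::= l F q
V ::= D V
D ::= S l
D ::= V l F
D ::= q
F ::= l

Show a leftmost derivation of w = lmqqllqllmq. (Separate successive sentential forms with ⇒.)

S ⇒ SmD   [S ::= S m D]
SmD ⇒ SmDmD   [S ::= S m D]
SmDmD ⇒ lmDmD   [S ::= l]
lmDmD ⇒ lmVlFmD   [D ::= V l F]
lmVlFmD ⇒ lmDVlFmD   [V ::= D V]
lmDVlFmD ⇒ lmqVlFmD   [D ::= q]
lmqVlFmD ⇒ lmqDVlFmD   [V ::= D V]
lmqDVlFmD ⇒ lmqqVlFmD   [D ::= q]
lmqqVlFmD ⇒ lmqqlFqlFmD   [V ::= l F q]
lmqqlFqlFmD ⇒ lmqqllqlFmD   [F ::= l]
lmqqllqlFmD ⇒ lmqqllqllmD   [F ::= l]
lmqqllqllmD ⇒ lmqqllqllmq   [D ::= q]

S⇒SmD⇒SmDmD⇒lmDmD⇒lmVlFmD⇒lmDVlFmD⇒lmqVlFmD⇒lmqDVlFmD⇒lmqqVlFmD⇒lmqqlFqlFmD⇒lmqqllqlFmD⇒lmqqllqllmD⇒lmqqllqllmq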